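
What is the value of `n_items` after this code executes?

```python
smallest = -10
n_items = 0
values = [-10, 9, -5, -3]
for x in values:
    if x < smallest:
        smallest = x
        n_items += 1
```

Let's trace through this code step by step.

Initialize: smallest = -10
Initialize: n_items = 0
Initialize: values = [-10, 9, -5, -3]
Entering loop: for x in values:

After execution: n_items = 0
0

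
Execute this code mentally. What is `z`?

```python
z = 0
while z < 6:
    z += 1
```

Let's trace through this code step by step.

Initialize: z = 0
Entering loop: while z < 6:

After execution: z = 6
6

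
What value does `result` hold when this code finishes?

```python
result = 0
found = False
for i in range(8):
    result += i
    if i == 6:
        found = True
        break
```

Let's trace through this code step by step.

Initialize: result = 0
Initialize: found = False
Entering loop: for i in range(8):

After execution: result = 21
21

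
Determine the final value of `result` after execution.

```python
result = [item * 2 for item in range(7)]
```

Let's trace through this code step by step.

Initialize: result = [item * 2 for item in range(7)]

After execution: result = [0, 2, 4, 6, 8, 10, 12]
[0, 2, 4, 6, 8, 10, 12]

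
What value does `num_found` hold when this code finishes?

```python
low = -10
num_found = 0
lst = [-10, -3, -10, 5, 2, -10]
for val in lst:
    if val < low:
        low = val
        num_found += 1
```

Let's trace through this code step by step.

Initialize: low = -10
Initialize: num_found = 0
Initialize: lst = [-10, -3, -10, 5, 2, -10]
Entering loop: for val in lst:

After execution: num_found = 0
0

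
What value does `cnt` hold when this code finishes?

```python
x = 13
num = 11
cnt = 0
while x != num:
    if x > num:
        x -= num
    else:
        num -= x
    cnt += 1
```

Let's trace through this code step by step.

Initialize: x = 13
Initialize: num = 11
Initialize: cnt = 0
Entering loop: while x != num:

After execution: cnt = 7
7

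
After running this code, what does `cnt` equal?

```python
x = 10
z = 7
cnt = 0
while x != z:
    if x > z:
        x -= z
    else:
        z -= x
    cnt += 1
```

Let's trace through this code step by step.

Initialize: x = 10
Initialize: z = 7
Initialize: cnt = 0
Entering loop: while x != z:

After execution: cnt = 5
5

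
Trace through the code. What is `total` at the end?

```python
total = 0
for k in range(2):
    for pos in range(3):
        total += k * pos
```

Let's trace through this code step by step.

Initialize: total = 0
Entering loop: for k in range(2):

After execution: total = 3
3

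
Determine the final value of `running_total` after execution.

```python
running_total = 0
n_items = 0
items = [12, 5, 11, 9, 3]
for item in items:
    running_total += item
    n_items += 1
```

Let's trace through this code step by step.

Initialize: running_total = 0
Initialize: n_items = 0
Initialize: items = [12, 5, 11, 9, 3]
Entering loop: for item in items:

After execution: running_total = 40
40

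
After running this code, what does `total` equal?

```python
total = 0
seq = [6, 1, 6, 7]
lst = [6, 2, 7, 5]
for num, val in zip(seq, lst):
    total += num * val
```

Let's trace through this code step by step.

Initialize: total = 0
Initialize: seq = [6, 1, 6, 7]
Initialize: lst = [6, 2, 7, 5]
Entering loop: for num, val in zip(seq, lst):

After execution: total = 115
115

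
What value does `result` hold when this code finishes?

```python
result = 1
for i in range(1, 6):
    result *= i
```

Let's trace through this code step by step.

Initialize: result = 1
Entering loop: for i in range(1, 6):

After execution: result = 120
120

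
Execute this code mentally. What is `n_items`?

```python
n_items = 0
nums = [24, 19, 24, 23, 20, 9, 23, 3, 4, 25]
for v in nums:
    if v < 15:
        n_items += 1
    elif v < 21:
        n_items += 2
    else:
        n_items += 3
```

Let's trace through this code step by step.

Initialize: n_items = 0
Initialize: nums = [24, 19, 24, 23, 20, 9, 23, 3, 4, 25]
Entering loop: for v in nums:

After execution: n_items = 22
22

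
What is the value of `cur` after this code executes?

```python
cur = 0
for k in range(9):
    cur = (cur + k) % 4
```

Let's trace through this code step by step.

Initialize: cur = 0
Entering loop: for k in range(9):

After execution: cur = 0
0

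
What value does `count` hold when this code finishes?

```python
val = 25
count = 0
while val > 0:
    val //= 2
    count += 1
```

Let's trace through this code step by step.

Initialize: val = 25
Initialize: count = 0
Entering loop: while val > 0:

After execution: count = 5
5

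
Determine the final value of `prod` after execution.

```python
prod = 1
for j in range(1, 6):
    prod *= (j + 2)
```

Let's trace through this code step by step.

Initialize: prod = 1
Entering loop: for j in range(1, 6):

After execution: prod = 2520
2520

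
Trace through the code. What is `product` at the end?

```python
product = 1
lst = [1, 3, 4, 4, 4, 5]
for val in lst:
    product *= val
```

Let's trace through this code step by step.

Initialize: product = 1
Initialize: lst = [1, 3, 4, 4, 4, 5]
Entering loop: for val in lst:

After execution: product = 960
960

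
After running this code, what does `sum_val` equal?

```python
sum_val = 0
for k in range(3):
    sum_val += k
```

Let's trace through this code step by step.

Initialize: sum_val = 0
Entering loop: for k in range(3):

After execution: sum_val = 3
3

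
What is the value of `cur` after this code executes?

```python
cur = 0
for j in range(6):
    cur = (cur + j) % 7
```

Let's trace through this code step by step.

Initialize: cur = 0
Entering loop: for j in range(6):

After execution: cur = 1
1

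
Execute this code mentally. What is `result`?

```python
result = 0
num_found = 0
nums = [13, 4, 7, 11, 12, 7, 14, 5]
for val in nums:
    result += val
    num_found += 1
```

Let's trace through this code step by step.

Initialize: result = 0
Initialize: num_found = 0
Initialize: nums = [13, 4, 7, 11, 12, 7, 14, 5]
Entering loop: for val in nums:

After execution: result = 73
73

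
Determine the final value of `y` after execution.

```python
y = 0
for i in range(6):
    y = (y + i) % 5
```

Let's trace through this code step by step.

Initialize: y = 0
Entering loop: for i in range(6):

After execution: y = 0
0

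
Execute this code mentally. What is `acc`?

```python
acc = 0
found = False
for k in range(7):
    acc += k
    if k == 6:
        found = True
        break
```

Let's trace through this code step by step.

Initialize: acc = 0
Initialize: found = False
Entering loop: for k in range(7):

After execution: acc = 21
21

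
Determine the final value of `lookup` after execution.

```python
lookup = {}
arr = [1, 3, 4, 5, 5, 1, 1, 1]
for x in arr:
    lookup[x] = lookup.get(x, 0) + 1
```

Let's trace through this code step by step.

Initialize: lookup = {}
Initialize: arr = [1, 3, 4, 5, 5, 1, 1, 1]
Entering loop: for x in arr:

After execution: lookup = {1: 4, 3: 1, 4: 1, 5: 2}
{1: 4, 3: 1, 4: 1, 5: 2}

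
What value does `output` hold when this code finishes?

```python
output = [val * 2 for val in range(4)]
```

Let's trace through this code step by step.

Initialize: output = [val * 2 for val in range(4)]

After execution: output = [0, 2, 4, 6]
[0, 2, 4, 6]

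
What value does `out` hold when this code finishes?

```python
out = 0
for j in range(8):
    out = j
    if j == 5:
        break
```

Let's trace through this code step by step.

Initialize: out = 0
Entering loop: for j in range(8):

After execution: out = 5
5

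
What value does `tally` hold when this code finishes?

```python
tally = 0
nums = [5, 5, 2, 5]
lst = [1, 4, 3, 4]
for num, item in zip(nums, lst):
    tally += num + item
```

Let's trace through this code step by step.

Initialize: tally = 0
Initialize: nums = [5, 5, 2, 5]
Initialize: lst = [1, 4, 3, 4]
Entering loop: for num, item in zip(nums, lst):

After execution: tally = 29
29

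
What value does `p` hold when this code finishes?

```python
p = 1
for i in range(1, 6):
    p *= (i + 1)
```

Let's trace through this code step by step.

Initialize: p = 1
Entering loop: for i in range(1, 6):

After execution: p = 720
720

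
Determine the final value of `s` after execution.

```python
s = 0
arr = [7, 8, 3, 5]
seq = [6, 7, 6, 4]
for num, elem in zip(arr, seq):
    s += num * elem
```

Let's trace through this code step by step.

Initialize: s = 0
Initialize: arr = [7, 8, 3, 5]
Initialize: seq = [6, 7, 6, 4]
Entering loop: for num, elem in zip(arr, seq):

After execution: s = 136
136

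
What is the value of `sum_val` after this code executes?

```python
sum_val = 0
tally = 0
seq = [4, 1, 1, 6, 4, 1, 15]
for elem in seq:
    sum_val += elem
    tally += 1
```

Let's trace through this code step by step.

Initialize: sum_val = 0
Initialize: tally = 0
Initialize: seq = [4, 1, 1, 6, 4, 1, 15]
Entering loop: for elem in seq:

After execution: sum_val = 32
32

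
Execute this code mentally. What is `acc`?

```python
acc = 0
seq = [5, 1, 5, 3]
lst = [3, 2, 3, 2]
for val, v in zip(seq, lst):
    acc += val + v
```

Let's trace through this code step by step.

Initialize: acc = 0
Initialize: seq = [5, 1, 5, 3]
Initialize: lst = [3, 2, 3, 2]
Entering loop: for val, v in zip(seq, lst):

After execution: acc = 24
24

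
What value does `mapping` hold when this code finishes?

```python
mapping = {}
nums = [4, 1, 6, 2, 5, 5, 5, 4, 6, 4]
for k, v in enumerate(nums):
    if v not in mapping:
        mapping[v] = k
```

Let's trace through this code step by step.

Initialize: mapping = {}
Initialize: nums = [4, 1, 6, 2, 5, 5, 5, 4, 6, 4]
Entering loop: for k, v in enumerate(nums):

After execution: mapping = {4: 0, 1: 1, 6: 2, 2: 3, 5: 4}
{4: 0, 1: 1, 6: 2, 2: 3, 5: 4}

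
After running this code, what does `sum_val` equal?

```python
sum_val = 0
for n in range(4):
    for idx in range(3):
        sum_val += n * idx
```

Let's trace through this code step by step.

Initialize: sum_val = 0
Entering loop: for n in range(4):

After execution: sum_val = 18
18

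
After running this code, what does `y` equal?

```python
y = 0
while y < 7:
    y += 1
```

Let's trace through this code step by step.

Initialize: y = 0
Entering loop: while y < 7:

After execution: y = 7
7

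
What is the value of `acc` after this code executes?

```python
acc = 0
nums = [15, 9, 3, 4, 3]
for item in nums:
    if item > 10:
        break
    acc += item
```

Let's trace through this code step by step.

Initialize: acc = 0
Initialize: nums = [15, 9, 3, 4, 3]
Entering loop: for item in nums:

After execution: acc = 0
0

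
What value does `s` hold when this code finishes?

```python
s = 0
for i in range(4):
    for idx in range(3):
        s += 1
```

Let's trace through this code step by step.

Initialize: s = 0
Entering loop: for i in range(4):

After execution: s = 12
12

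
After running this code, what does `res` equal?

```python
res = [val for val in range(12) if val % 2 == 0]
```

Let's trace through this code step by step.

Initialize: res = [val for val in range(12) if val % 2 == 0]

After execution: res = [0, 2, 4, 6, 8, 10]
[0, 2, 4, 6, 8, 10]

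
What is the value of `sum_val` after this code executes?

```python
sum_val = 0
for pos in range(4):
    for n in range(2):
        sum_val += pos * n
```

Let's trace through this code step by step.

Initialize: sum_val = 0
Entering loop: for pos in range(4):

After execution: sum_val = 6
6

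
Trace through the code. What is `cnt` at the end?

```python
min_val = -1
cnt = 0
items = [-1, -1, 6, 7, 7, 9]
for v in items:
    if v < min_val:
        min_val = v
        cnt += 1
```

Let's trace through this code step by step.

Initialize: min_val = -1
Initialize: cnt = 0
Initialize: items = [-1, -1, 6, 7, 7, 9]
Entering loop: for v in items:

After execution: cnt = 0
0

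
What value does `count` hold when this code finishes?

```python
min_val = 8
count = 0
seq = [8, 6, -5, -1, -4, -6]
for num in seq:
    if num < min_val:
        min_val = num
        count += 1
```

Let's trace through this code step by step.

Initialize: min_val = 8
Initialize: count = 0
Initialize: seq = [8, 6, -5, -1, -4, -6]
Entering loop: for num in seq:

After execution: count = 3
3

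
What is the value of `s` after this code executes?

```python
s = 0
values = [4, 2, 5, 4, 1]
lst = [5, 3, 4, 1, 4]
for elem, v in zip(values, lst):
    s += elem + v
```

Let's trace through this code step by step.

Initialize: s = 0
Initialize: values = [4, 2, 5, 4, 1]
Initialize: lst = [5, 3, 4, 1, 4]
Entering loop: for elem, v in zip(values, lst):

After execution: s = 33
33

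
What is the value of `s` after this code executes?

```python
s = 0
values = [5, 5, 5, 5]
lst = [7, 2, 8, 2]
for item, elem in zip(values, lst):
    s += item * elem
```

Let's trace through this code step by step.

Initialize: s = 0
Initialize: values = [5, 5, 5, 5]
Initialize: lst = [7, 2, 8, 2]
Entering loop: for item, elem in zip(values, lst):

After execution: s = 95
95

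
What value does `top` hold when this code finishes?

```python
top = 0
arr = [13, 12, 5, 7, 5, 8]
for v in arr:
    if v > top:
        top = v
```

Let's trace through this code step by step.

Initialize: top = 0
Initialize: arr = [13, 12, 5, 7, 5, 8]
Entering loop: for v in arr:

After execution: top = 13
13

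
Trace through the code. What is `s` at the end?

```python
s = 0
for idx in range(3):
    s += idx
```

Let's trace through this code step by step.

Initialize: s = 0
Entering loop: for idx in range(3):

After execution: s = 3
3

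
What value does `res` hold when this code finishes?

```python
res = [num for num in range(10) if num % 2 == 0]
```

Let's trace through this code step by step.

Initialize: res = [num for num in range(10) if num % 2 == 0]

After execution: res = [0, 2, 4, 6, 8]
[0, 2, 4, 6, 8]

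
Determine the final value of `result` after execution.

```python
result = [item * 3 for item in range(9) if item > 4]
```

Let's trace through this code step by step.

Initialize: result = [item * 3 for item in range(9) if item > 4]

After execution: result = [15, 18, 21, 24]
[15, 18, 21, 24]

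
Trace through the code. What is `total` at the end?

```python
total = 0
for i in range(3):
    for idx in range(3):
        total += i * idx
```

Let's trace through this code step by step.

Initialize: total = 0
Entering loop: for i in range(3):

After execution: total = 9
9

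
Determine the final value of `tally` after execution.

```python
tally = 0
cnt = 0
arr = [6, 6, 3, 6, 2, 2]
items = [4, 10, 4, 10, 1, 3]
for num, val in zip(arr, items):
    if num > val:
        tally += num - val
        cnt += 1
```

Let's trace through this code step by step.

Initialize: tally = 0
Initialize: cnt = 0
Initialize: arr = [6, 6, 3, 6, 2, 2]
Initialize: items = [4, 10, 4, 10, 1, 3]
Entering loop: for num, val in zip(arr, items):

After execution: tally = 3
3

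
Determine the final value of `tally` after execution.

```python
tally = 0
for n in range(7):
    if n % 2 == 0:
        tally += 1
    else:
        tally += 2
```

Let's trace through this code step by step.

Initialize: tally = 0
Entering loop: for n in range(7):

After execution: tally = 10
10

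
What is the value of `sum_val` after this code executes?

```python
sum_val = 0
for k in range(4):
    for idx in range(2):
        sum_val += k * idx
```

Let's trace through this code step by step.

Initialize: sum_val = 0
Entering loop: for k in range(4):

After execution: sum_val = 6
6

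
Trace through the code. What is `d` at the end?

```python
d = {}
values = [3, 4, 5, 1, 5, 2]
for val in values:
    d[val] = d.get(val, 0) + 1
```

Let's trace through this code step by step.

Initialize: d = {}
Initialize: values = [3, 4, 5, 1, 5, 2]
Entering loop: for val in values:

After execution: d = {3: 1, 4: 1, 5: 2, 1: 1, 2: 1}
{3: 1, 4: 1, 5: 2, 1: 1, 2: 1}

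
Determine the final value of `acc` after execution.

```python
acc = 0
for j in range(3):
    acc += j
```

Let's trace through this code step by step.

Initialize: acc = 0
Entering loop: for j in range(3):

After execution: acc = 3
3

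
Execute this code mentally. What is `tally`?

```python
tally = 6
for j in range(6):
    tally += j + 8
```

Let's trace through this code step by step.

Initialize: tally = 6
Entering loop: for j in range(6):

After execution: tally = 69
69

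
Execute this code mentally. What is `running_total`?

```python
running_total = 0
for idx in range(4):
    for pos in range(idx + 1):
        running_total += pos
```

Let's trace through this code step by step.

Initialize: running_total = 0
Entering loop: for idx in range(4):

After execution: running_total = 10
10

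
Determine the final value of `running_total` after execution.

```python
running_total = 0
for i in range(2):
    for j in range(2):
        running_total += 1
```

Let's trace through this code step by step.

Initialize: running_total = 0
Entering loop: for i in range(2):

After execution: running_total = 4
4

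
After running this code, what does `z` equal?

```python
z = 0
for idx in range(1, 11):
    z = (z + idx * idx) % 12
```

Let's trace through this code step by step.

Initialize: z = 0
Entering loop: for idx in range(1, 11):

After execution: z = 1
1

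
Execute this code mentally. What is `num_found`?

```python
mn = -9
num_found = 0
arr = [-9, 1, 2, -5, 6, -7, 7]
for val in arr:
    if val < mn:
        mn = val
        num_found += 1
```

Let's trace through this code step by step.

Initialize: mn = -9
Initialize: num_found = 0
Initialize: arr = [-9, 1, 2, -5, 6, -7, 7]
Entering loop: for val in arr:

After execution: num_found = 0
0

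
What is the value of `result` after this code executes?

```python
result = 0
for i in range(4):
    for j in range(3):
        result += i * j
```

Let's trace through this code step by step.

Initialize: result = 0
Entering loop: for i in range(4):

After execution: result = 18
18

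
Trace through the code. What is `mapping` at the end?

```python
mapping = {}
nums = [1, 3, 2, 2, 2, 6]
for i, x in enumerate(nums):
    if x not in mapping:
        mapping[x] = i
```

Let's trace through this code step by step.

Initialize: mapping = {}
Initialize: nums = [1, 3, 2, 2, 2, 6]
Entering loop: for i, x in enumerate(nums):

After execution: mapping = {1: 0, 3: 1, 2: 2, 6: 5}
{1: 0, 3: 1, 2: 2, 6: 5}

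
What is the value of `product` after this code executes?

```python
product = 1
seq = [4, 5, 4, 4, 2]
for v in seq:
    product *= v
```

Let's trace through this code step by step.

Initialize: product = 1
Initialize: seq = [4, 5, 4, 4, 2]
Entering loop: for v in seq:

After execution: product = 640
640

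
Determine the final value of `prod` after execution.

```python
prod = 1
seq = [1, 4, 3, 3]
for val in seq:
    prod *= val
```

Let's trace through this code step by step.

Initialize: prod = 1
Initialize: seq = [1, 4, 3, 3]
Entering loop: for val in seq:

After execution: prod = 36
36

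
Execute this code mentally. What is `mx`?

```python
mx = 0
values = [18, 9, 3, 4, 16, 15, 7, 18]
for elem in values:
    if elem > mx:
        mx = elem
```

Let's trace through this code step by step.

Initialize: mx = 0
Initialize: values = [18, 9, 3, 4, 16, 15, 7, 18]
Entering loop: for elem in values:

After execution: mx = 18
18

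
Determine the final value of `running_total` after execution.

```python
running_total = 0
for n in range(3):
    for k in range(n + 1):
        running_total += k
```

Let's trace through this code step by step.

Initialize: running_total = 0
Entering loop: for n in range(3):

After execution: running_total = 4
4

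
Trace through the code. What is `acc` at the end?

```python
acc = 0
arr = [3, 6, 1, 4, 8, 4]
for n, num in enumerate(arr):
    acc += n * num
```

Let's trace through this code step by step.

Initialize: acc = 0
Initialize: arr = [3, 6, 1, 4, 8, 4]
Entering loop: for n, num in enumerate(arr):

After execution: acc = 72
72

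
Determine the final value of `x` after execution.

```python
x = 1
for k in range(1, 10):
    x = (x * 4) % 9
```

Let's trace through this code step by step.

Initialize: x = 1
Entering loop: for k in range(1, 10):

After execution: x = 1
1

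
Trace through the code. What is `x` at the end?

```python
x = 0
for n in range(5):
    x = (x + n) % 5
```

Let's trace through this code step by step.

Initialize: x = 0
Entering loop: for n in range(5):

After execution: x = 0
0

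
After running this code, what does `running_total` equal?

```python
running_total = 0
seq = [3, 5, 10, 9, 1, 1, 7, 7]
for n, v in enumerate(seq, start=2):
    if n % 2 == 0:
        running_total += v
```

Let's trace through this code step by step.

Initialize: running_total = 0
Initialize: seq = [3, 5, 10, 9, 1, 1, 7, 7]
Entering loop: for n, v in enumerate(seq, start=2):

After execution: running_total = 21
21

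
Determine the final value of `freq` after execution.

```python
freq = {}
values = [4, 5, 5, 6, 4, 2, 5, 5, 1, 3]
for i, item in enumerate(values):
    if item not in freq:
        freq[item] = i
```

Let's trace through this code step by step.

Initialize: freq = {}
Initialize: values = [4, 5, 5, 6, 4, 2, 5, 5, 1, 3]
Entering loop: for i, item in enumerate(values):

After execution: freq = {4: 0, 5: 1, 6: 3, 2: 5, 1: 8, 3: 9}
{4: 0, 5: 1, 6: 3, 2: 5, 1: 8, 3: 9}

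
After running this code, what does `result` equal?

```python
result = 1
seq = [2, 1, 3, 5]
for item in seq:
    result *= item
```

Let's trace through this code step by step.

Initialize: result = 1
Initialize: seq = [2, 1, 3, 5]
Entering loop: for item in seq:

After execution: result = 30
30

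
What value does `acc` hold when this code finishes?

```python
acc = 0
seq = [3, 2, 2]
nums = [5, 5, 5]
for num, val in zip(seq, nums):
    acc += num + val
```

Let's trace through this code step by step.

Initialize: acc = 0
Initialize: seq = [3, 2, 2]
Initialize: nums = [5, 5, 5]
Entering loop: for num, val in zip(seq, nums):

After execution: acc = 22
22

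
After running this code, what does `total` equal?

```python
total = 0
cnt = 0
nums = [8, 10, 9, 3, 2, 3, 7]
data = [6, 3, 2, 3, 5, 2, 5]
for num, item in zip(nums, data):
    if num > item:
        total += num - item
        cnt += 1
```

Let's trace through this code step by step.

Initialize: total = 0
Initialize: cnt = 0
Initialize: nums = [8, 10, 9, 3, 2, 3, 7]
Initialize: data = [6, 3, 2, 3, 5, 2, 5]
Entering loop: for num, item in zip(nums, data):

After execution: total = 19
19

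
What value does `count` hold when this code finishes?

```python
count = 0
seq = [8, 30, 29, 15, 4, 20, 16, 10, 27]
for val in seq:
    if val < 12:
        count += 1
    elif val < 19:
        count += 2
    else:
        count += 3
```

Let's trace through this code step by step.

Initialize: count = 0
Initialize: seq = [8, 30, 29, 15, 4, 20, 16, 10, 27]
Entering loop: for val in seq:

After execution: count = 19
19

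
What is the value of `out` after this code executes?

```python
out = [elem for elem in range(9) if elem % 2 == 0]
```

Let's trace through this code step by step.

Initialize: out = [elem for elem in range(9) if elem % 2 == 0]

After execution: out = [0, 2, 4, 6, 8]
[0, 2, 4, 6, 8]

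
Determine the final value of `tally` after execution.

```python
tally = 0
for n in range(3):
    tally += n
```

Let's trace through this code step by step.

Initialize: tally = 0
Entering loop: for n in range(3):

After execution: tally = 3
3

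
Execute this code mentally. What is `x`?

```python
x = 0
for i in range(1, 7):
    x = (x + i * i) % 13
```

Let's trace through this code step by step.

Initialize: x = 0
Entering loop: for i in range(1, 7):

After execution: x = 0
0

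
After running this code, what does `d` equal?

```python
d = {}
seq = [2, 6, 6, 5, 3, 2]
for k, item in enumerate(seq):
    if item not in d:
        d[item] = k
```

Let's trace through this code step by step.

Initialize: d = {}
Initialize: seq = [2, 6, 6, 5, 3, 2]
Entering loop: for k, item in enumerate(seq):

After execution: d = {2: 0, 6: 1, 5: 3, 3: 4}
{2: 0, 6: 1, 5: 3, 3: 4}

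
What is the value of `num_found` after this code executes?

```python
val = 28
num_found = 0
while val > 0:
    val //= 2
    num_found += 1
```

Let's trace through this code step by step.

Initialize: val = 28
Initialize: num_found = 0
Entering loop: while val > 0:

After execution: num_found = 5
5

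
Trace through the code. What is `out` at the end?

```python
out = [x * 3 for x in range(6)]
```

Let's trace through this code step by step.

Initialize: out = [x * 3 for x in range(6)]

After execution: out = [0, 3, 6, 9, 12, 15]
[0, 3, 6, 9, 12, 15]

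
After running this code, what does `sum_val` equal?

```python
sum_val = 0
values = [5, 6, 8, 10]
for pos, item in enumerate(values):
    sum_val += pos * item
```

Let's trace through this code step by step.

Initialize: sum_val = 0
Initialize: values = [5, 6, 8, 10]
Entering loop: for pos, item in enumerate(values):

After execution: sum_val = 52
52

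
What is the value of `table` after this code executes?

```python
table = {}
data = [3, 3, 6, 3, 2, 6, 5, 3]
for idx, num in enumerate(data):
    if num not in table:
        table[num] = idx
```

Let's trace through this code step by step.

Initialize: table = {}
Initialize: data = [3, 3, 6, 3, 2, 6, 5, 3]
Entering loop: for idx, num in enumerate(data):

After execution: table = {3: 0, 6: 2, 2: 4, 5: 6}
{3: 0, 6: 2, 2: 4, 5: 6}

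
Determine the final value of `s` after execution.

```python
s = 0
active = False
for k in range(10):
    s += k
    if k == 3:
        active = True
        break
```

Let's trace through this code step by step.

Initialize: s = 0
Initialize: active = False
Entering loop: for k in range(10):

After execution: s = 6
6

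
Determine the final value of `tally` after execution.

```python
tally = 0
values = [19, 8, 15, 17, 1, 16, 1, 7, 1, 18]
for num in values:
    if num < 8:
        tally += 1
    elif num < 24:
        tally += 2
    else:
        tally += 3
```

Let's trace through this code step by step.

Initialize: tally = 0
Initialize: values = [19, 8, 15, 17, 1, 16, 1, 7, 1, 18]
Entering loop: for num in values:

After execution: tally = 16
16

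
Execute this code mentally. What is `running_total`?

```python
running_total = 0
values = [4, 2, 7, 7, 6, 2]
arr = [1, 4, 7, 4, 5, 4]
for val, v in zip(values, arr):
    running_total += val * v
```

Let's trace through this code step by step.

Initialize: running_total = 0
Initialize: values = [4, 2, 7, 7, 6, 2]
Initialize: arr = [1, 4, 7, 4, 5, 4]
Entering loop: for val, v in zip(values, arr):

After execution: running_total = 127
127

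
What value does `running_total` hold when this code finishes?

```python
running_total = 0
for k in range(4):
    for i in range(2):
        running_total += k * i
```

Let's trace through this code step by step.

Initialize: running_total = 0
Entering loop: for k in range(4):

After execution: running_total = 6
6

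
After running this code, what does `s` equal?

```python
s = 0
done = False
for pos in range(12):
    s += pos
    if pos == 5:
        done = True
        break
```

Let's trace through this code step by step.

Initialize: s = 0
Initialize: done = False
Entering loop: for pos in range(12):

After execution: s = 15
15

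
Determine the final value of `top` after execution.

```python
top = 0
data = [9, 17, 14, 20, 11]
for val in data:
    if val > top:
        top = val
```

Let's trace through this code step by step.

Initialize: top = 0
Initialize: data = [9, 17, 14, 20, 11]
Entering loop: for val in data:

After execution: top = 20
20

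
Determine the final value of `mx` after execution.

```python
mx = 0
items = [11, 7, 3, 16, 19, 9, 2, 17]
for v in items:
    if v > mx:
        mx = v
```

Let's trace through this code step by step.

Initialize: mx = 0
Initialize: items = [11, 7, 3, 16, 19, 9, 2, 17]
Entering loop: for v in items:

After execution: mx = 19
19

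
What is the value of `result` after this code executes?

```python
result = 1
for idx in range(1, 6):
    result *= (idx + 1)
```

Let's trace through this code step by step.

Initialize: result = 1
Entering loop: for idx in range(1, 6):

After execution: result = 720
720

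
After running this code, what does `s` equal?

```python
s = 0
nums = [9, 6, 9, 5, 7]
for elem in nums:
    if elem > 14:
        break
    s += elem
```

Let's trace through this code step by step.

Initialize: s = 0
Initialize: nums = [9, 6, 9, 5, 7]
Entering loop: for elem in nums:

After execution: s = 36
36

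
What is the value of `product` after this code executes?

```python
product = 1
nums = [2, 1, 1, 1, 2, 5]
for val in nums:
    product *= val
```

Let's trace through this code step by step.

Initialize: product = 1
Initialize: nums = [2, 1, 1, 1, 2, 5]
Entering loop: for val in nums:

After execution: product = 20
20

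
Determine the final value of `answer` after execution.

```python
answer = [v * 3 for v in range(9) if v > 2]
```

Let's trace through this code step by step.

Initialize: answer = [v * 3 for v in range(9) if v > 2]

After execution: answer = [9, 12, 15, 18, 21, 24]
[9, 12, 15, 18, 21, 24]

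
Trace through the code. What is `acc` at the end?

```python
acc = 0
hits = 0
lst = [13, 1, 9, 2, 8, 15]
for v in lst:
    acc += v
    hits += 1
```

Let's trace through this code step by step.

Initialize: acc = 0
Initialize: hits = 0
Initialize: lst = [13, 1, 9, 2, 8, 15]
Entering loop: for v in lst:

After execution: acc = 48
48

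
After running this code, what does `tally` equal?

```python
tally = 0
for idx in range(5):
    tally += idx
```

Let's trace through this code step by step.

Initialize: tally = 0
Entering loop: for idx in range(5):

After execution: tally = 10
10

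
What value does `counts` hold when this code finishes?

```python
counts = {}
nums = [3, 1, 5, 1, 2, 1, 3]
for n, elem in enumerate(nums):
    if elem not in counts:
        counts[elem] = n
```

Let's trace through this code step by step.

Initialize: counts = {}
Initialize: nums = [3, 1, 5, 1, 2, 1, 3]
Entering loop: for n, elem in enumerate(nums):

After execution: counts = {3: 0, 1: 1, 5: 2, 2: 4}
{3: 0, 1: 1, 5: 2, 2: 4}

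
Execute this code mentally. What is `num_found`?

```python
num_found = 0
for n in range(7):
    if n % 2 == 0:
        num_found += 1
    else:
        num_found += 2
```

Let's trace through this code step by step.

Initialize: num_found = 0
Entering loop: for n in range(7):

After execution: num_found = 10
10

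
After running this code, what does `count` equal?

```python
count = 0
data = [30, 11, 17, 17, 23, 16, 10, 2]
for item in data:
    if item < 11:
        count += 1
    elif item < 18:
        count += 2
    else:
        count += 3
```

Let's trace through this code step by step.

Initialize: count = 0
Initialize: data = [30, 11, 17, 17, 23, 16, 10, 2]
Entering loop: for item in data:

After execution: count = 16
16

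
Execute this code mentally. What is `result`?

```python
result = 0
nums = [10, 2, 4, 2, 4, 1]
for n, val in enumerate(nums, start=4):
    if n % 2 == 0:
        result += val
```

Let's trace through this code step by step.

Initialize: result = 0
Initialize: nums = [10, 2, 4, 2, 4, 1]
Entering loop: for n, val in enumerate(nums, start=4):

After execution: result = 18
18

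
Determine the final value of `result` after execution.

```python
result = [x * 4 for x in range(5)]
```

Let's trace through this code step by step.

Initialize: result = [x * 4 for x in range(5)]

After execution: result = [0, 4, 8, 12, 16]
[0, 4, 8, 12, 16]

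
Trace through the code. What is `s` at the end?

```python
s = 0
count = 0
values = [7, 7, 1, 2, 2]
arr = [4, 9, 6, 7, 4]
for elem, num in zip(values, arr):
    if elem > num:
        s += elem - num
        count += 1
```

Let's trace through this code step by step.

Initialize: s = 0
Initialize: count = 0
Initialize: values = [7, 7, 1, 2, 2]
Initialize: arr = [4, 9, 6, 7, 4]
Entering loop: for elem, num in zip(values, arr):

After execution: s = 3
3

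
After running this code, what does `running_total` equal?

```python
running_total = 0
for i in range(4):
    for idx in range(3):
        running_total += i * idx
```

Let's trace through this code step by step.

Initialize: running_total = 0
Entering loop: for i in range(4):

After execution: running_total = 18
18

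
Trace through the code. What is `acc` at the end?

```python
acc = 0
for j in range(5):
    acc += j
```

Let's trace through this code step by step.

Initialize: acc = 0
Entering loop: for j in range(5):

After execution: acc = 10
10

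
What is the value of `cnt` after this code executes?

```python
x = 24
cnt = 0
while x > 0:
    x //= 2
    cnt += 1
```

Let's trace through this code step by step.

Initialize: x = 24
Initialize: cnt = 0
Entering loop: while x > 0:

After execution: cnt = 5
5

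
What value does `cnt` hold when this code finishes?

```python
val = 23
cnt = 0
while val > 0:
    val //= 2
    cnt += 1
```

Let's trace through this code step by step.

Initialize: val = 23
Initialize: cnt = 0
Entering loop: while val > 0:

After execution: cnt = 5
5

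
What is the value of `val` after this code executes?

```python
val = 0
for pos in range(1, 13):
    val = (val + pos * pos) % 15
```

Let's trace through this code step by step.

Initialize: val = 0
Entering loop: for pos in range(1, 13):

After execution: val = 5
5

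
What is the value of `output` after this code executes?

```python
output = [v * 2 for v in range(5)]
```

Let's trace through this code step by step.

Initialize: output = [v * 2 for v in range(5)]

After execution: output = [0, 2, 4, 6, 8]
[0, 2, 4, 6, 8]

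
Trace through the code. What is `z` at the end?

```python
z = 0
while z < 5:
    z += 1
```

Let's trace through this code step by step.

Initialize: z = 0
Entering loop: while z < 5:

After execution: z = 5
5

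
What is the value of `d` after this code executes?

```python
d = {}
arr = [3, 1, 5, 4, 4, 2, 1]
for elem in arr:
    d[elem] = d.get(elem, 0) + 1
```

Let's trace through this code step by step.

Initialize: d = {}
Initialize: arr = [3, 1, 5, 4, 4, 2, 1]
Entering loop: for elem in arr:

After execution: d = {3: 1, 1: 2, 5: 1, 4: 2, 2: 1}
{3: 1, 1: 2, 5: 1, 4: 2, 2: 1}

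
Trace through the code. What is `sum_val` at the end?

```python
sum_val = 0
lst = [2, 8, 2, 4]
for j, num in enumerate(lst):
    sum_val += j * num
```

Let's trace through this code step by step.

Initialize: sum_val = 0
Initialize: lst = [2, 8, 2, 4]
Entering loop: for j, num in enumerate(lst):

After execution: sum_val = 24
24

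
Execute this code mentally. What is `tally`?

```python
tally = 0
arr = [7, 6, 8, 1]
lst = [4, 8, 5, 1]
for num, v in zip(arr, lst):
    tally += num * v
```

Let's trace through this code step by step.

Initialize: tally = 0
Initialize: arr = [7, 6, 8, 1]
Initialize: lst = [4, 8, 5, 1]
Entering loop: for num, v in zip(arr, lst):

After execution: tally = 117
117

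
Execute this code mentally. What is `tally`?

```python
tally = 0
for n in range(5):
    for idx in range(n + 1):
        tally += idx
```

Let's trace through this code step by step.

Initialize: tally = 0
Entering loop: for n in range(5):

After execution: tally = 20
20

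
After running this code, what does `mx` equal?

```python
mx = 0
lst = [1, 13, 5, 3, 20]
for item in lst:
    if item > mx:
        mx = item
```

Let's trace through this code step by step.

Initialize: mx = 0
Initialize: lst = [1, 13, 5, 3, 20]
Entering loop: for item in lst:

After execution: mx = 20
20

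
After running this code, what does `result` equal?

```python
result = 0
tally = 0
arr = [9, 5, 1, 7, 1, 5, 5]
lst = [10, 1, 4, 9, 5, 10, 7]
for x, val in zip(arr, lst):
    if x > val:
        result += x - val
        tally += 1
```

Let's trace through this code step by step.

Initialize: result = 0
Initialize: tally = 0
Initialize: arr = [9, 5, 1, 7, 1, 5, 5]
Initialize: lst = [10, 1, 4, 9, 5, 10, 7]
Entering loop: for x, val in zip(arr, lst):

After execution: result = 4
4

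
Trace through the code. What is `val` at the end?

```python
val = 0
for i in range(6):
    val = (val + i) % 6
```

Let's trace through this code step by step.

Initialize: val = 0
Entering loop: for i in range(6):

After execution: val = 3
3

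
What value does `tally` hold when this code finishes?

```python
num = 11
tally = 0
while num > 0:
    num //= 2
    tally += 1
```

Let's trace through this code step by step.

Initialize: num = 11
Initialize: tally = 0
Entering loop: while num > 0:

After execution: tally = 4
4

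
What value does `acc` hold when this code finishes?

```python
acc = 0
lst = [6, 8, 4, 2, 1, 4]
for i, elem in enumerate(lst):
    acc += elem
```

Let's trace through this code step by step.

Initialize: acc = 0
Initialize: lst = [6, 8, 4, 2, 1, 4]
Entering loop: for i, elem in enumerate(lst):

After execution: acc = 25
25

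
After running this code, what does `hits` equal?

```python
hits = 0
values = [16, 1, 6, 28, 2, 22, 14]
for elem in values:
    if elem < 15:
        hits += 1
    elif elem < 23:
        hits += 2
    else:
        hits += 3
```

Let's trace through this code step by step.

Initialize: hits = 0
Initialize: values = [16, 1, 6, 28, 2, 22, 14]
Entering loop: for elem in values:

After execution: hits = 11
11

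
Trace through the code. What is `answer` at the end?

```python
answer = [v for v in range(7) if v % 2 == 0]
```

Let's trace through this code step by step.

Initialize: answer = [v for v in range(7) if v % 2 == 0]

After execution: answer = [0, 2, 4, 6]
[0, 2, 4, 6]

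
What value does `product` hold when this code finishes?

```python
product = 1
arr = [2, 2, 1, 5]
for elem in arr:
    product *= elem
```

Let's trace through this code step by step.

Initialize: product = 1
Initialize: arr = [2, 2, 1, 5]
Entering loop: for elem in arr:

After execution: product = 20
20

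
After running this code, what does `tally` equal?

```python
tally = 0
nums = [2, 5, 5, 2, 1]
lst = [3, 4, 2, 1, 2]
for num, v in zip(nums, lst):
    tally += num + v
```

Let's trace through this code step by step.

Initialize: tally = 0
Initialize: nums = [2, 5, 5, 2, 1]
Initialize: lst = [3, 4, 2, 1, 2]
Entering loop: for num, v in zip(nums, lst):

After execution: tally = 27
27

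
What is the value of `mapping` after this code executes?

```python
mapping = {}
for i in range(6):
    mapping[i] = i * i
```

Let's trace through this code step by step.

Initialize: mapping = {}
Entering loop: for i in range(6):

After execution: mapping = {0: 0, 1: 1, 2: 4, 3: 9, 4: 16, 5: 25}
{0: 0, 1: 1, 2: 4, 3: 9, 4: 16, 5: 25}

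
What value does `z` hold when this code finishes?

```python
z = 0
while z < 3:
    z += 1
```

Let's trace through this code step by step.

Initialize: z = 0
Entering loop: while z < 3:

After execution: z = 3
3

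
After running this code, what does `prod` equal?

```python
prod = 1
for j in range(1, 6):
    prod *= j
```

Let's trace through this code step by step.

Initialize: prod = 1
Entering loop: for j in range(1, 6):

After execution: prod = 120
120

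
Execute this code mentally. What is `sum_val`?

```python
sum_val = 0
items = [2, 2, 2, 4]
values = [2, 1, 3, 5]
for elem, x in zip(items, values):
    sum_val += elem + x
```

Let's trace through this code step by step.

Initialize: sum_val = 0
Initialize: items = [2, 2, 2, 4]
Initialize: values = [2, 1, 3, 5]
Entering loop: for elem, x in zip(items, values):

After execution: sum_val = 21
21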